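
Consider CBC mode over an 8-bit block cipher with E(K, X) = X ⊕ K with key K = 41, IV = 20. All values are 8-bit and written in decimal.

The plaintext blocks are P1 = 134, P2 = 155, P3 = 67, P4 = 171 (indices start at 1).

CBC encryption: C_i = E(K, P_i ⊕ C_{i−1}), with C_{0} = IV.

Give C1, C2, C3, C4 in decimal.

C1: P1 ⊕ 20 = 146; E(K, 146) = 187.
C2: P2 ⊕ 187 = 32; E(K, 32) = 9.
C3: P3 ⊕ 9 = 74; E(K, 74) = 99.
C4: P4 ⊕ 99 = 200; E(K, 200) = 225.

C1 = 187, C2 = 9, C3 = 99, C4 = 225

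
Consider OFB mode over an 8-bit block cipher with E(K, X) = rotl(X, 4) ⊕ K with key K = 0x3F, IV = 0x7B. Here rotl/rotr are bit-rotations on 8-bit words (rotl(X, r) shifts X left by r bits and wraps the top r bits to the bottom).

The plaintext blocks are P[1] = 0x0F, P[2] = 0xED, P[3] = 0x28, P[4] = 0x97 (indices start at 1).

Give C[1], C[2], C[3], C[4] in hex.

C[1] = 0x87, C[2] = 0x5A, C[3] = 0x6C, C[4] = 0xEC

OFB encryption: S_i = E(K, S_{i−1}) with S_{0} = IV; C_i = P_i ⊕ S_i.
C[1]: S = E(K, 0x7B) = 0x88; 0x0F ⊕ 0x88 = 0x87.
C[2]: S = E(K, 0x88) = 0xB7; 0xED ⊕ 0xB7 = 0x5A.
C[3]: S = E(K, 0xB7) = 0x44; 0x28 ⊕ 0x44 = 0x6C.
C[4]: S = E(K, 0x44) = 0x7B; 0x97 ⊕ 0x7B = 0xEC.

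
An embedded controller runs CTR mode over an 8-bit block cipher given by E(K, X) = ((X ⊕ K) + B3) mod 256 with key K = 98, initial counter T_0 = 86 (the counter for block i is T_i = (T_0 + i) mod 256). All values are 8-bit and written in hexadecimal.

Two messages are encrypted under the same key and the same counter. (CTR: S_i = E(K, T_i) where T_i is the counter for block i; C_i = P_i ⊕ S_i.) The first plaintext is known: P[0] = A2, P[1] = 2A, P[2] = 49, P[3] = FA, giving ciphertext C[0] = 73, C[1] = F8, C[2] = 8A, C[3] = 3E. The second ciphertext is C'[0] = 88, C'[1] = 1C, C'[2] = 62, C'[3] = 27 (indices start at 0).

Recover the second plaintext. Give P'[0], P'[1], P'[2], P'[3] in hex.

P'[0] = 59, P'[1] = CE, P'[2] = A1, P'[3] = E3

In CTR with a reused counter, both messages share the same keystream S_i, so C_i ⊕ C'_i = P_i ⊕ P'_i and thus P'_i = P_i ⊕ C_i ⊕ C'_i.
P'[0]: A2 ⊕ 73 ⊕ 88 = 59.
P'[1]: 2A ⊕ F8 ⊕ 1C = CE.
P'[2]: 49 ⊕ 8A ⊕ 62 = A1.
P'[3]: FA ⊕ 3E ⊕ 27 = E3.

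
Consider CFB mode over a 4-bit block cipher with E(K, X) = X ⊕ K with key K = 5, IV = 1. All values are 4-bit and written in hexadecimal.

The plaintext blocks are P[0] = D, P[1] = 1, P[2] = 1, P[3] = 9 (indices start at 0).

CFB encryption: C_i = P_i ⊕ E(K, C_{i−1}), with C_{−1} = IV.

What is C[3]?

C[3] = 5

C[0]: E(K, 1) = 4; D ⊕ 4 = 9.
C[1]: E(K, 9) = C; 1 ⊕ C = D.
C[2]: E(K, D) = 8; 1 ⊕ 8 = 9.
C[3]: E(K, 9) = C; 9 ⊕ C = 5.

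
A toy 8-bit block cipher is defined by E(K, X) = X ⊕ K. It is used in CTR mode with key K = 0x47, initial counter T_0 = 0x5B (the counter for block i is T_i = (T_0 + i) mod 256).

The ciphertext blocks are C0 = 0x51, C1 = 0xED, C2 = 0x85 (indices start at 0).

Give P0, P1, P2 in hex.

CTR decryption: S_i = E(K, T_i) where T_i is the counter for block i; P_i = C_i ⊕ S_i.
P0: T = 0x5B, S = E(K, T) = 0x1C; 0x51 ⊕ 0x1C = 0x4D.
P1: T = 0x5C, S = E(K, T) = 0x1B; 0xED ⊕ 0x1B = 0xF6.
P2: T = 0x5D, S = E(K, T) = 0x1A; 0x85 ⊕ 0x1A = 0x9F.

P0 = 0x4D, P1 = 0xF6, P2 = 0x9F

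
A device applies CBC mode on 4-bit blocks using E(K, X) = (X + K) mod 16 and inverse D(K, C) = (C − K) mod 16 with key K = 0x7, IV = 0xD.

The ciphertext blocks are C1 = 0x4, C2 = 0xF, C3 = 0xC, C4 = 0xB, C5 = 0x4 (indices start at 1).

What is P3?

CBC decryption: P_i = D(K, C_i) ⊕ C_{i−1}, with C_{0} = IV.
P3: D(K, 0xC) = 0x5; 0x5 ⊕ 0xF = 0xA.

P3 = 0xA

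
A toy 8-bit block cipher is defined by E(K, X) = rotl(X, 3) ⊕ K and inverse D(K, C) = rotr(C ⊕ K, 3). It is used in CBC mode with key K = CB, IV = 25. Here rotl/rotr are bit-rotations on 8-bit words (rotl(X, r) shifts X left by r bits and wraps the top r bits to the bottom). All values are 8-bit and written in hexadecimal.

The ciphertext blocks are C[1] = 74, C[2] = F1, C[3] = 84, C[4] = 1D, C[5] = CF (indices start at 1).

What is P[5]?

CBC decryption: P_i = D(K, C_i) ⊕ C_{i−1}, with C_{0} = IV.
P[5]: D(K, CF) = 80; 80 ⊕ 1D = 9D.

P[5] = 9D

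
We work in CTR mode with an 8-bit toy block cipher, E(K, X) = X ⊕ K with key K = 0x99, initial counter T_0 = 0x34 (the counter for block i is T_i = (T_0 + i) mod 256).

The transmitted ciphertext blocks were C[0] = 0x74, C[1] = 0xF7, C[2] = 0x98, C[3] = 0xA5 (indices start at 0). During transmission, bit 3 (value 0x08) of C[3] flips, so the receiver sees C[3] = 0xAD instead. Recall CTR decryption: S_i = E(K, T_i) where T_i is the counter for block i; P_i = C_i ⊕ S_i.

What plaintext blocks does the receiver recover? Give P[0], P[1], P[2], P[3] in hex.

Only C[3] changed, to 0xAD. In CTR, a change in C_i flips the same bit in P_i only; the keystream is unaffected. Decrypting the received ciphertext:
P[0]: T = 0x34, S = E(K, T) = 0xAD; 0x74 ⊕ 0xAD = 0xD9.
P[1]: T = 0x35, S = E(K, T) = 0xAC; 0xF7 ⊕ 0xAC = 0x5B.
P[2]: T = 0x36, S = E(K, T) = 0xAF; 0x98 ⊕ 0xAF = 0x37.
P[3]: T = 0x37, S = E(K, T) = 0xAE; 0xAD ⊕ 0xAE = 0x03.
Blocks that differ from the original plaintext: P[3].

P[0] = 0xD9, P[1] = 0x5B, P[2] = 0x37, P[3] = 0x03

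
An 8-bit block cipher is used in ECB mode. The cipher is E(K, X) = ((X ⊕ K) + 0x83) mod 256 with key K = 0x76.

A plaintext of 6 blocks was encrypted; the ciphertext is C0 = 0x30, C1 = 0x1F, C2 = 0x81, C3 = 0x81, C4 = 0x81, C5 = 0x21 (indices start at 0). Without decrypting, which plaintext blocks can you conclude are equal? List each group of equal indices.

P2 = P3 = P4

ECB encrypts each block independently with the same key, so equal ciphertext blocks imply equal plaintext blocks.
C2 = C3 = C4 = 0x81, so P2 = P3 = P4.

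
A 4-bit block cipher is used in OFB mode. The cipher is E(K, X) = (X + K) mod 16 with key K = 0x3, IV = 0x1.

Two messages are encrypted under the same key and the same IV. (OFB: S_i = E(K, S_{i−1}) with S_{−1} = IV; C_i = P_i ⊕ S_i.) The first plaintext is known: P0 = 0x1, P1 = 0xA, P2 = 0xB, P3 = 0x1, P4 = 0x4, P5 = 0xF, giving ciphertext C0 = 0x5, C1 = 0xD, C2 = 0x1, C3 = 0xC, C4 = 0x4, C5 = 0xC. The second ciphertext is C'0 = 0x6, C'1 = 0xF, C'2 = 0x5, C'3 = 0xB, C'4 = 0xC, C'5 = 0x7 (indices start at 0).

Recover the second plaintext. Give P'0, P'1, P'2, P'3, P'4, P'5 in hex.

P'0 = 0x2, P'1 = 0x8, P'2 = 0xF, P'3 = 0x6, P'4 = 0xC, P'5 = 0x4

In OFB with a reused IV, both messages share the same keystream S_i, so C_i ⊕ C'_i = P_i ⊕ P'_i and thus P'_i = P_i ⊕ C_i ⊕ C'_i.
P'0: 0x1 ⊕ 0x5 ⊕ 0x6 = 0x2.
P'1: 0xA ⊕ 0xD ⊕ 0xF = 0x8.
P'2: 0xB ⊕ 0x1 ⊕ 0x5 = 0xF.
P'3: 0x1 ⊕ 0xC ⊕ 0xB = 0x6.
P'4: 0x4 ⊕ 0x4 ⊕ 0xC = 0xC.
P'5: 0xF ⊕ 0xC ⊕ 0x7 = 0x4.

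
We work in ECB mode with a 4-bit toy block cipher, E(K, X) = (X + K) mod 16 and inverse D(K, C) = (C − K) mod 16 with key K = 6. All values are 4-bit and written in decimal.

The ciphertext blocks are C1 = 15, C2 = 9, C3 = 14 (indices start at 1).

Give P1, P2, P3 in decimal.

ECB decryption: P_i = D(K, C_i).
P1: D(K, 15) = 9.
P2: D(K, 9) = 3.
P3: D(K, 14) = 8.

P1 = 9, P2 = 3, P3 = 8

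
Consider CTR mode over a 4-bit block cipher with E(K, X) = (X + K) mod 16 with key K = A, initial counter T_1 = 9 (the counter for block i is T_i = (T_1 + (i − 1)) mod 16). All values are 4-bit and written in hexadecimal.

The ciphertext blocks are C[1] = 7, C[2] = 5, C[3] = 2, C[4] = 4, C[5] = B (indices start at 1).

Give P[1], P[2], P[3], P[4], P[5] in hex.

CTR decryption: S_i = E(K, T_i) where T_i is the counter for block i; P_i = C_i ⊕ S_i.
P[1]: T = 9, S = E(K, T) = 3; 7 ⊕ 3 = 4.
P[2]: T = A, S = E(K, T) = 4; 5 ⊕ 4 = 1.
P[3]: T = B, S = E(K, T) = 5; 2 ⊕ 5 = 7.
P[4]: T = C, S = E(K, T) = 6; 4 ⊕ 6 = 2.
P[5]: T = D, S = E(K, T) = 7; B ⊕ 7 = C.

P[1] = 4, P[2] = 1, P[3] = 7, P[4] = 2, P[5] = C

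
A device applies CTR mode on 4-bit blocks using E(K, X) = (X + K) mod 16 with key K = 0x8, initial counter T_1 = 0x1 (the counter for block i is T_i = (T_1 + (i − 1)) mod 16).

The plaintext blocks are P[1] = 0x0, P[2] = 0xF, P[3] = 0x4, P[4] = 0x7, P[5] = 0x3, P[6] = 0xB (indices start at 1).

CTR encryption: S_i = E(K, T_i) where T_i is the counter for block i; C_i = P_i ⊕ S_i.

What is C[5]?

C[5] = 0xE

C[1]: T = 0x1, S = E(K, T) = 0x9; 0x0 ⊕ 0x9 = 0x9.
C[2]: T = 0x2, S = E(K, T) = 0xA; 0xF ⊕ 0xA = 0x5.
C[3]: T = 0x3, S = E(K, T) = 0xB; 0x4 ⊕ 0xB = 0xF.
C[4]: T = 0x4, S = E(K, T) = 0xC; 0x7 ⊕ 0xC = 0xB.
C[5]: T = 0x5, S = E(K, T) = 0xD; 0x3 ⊕ 0xD = 0xE.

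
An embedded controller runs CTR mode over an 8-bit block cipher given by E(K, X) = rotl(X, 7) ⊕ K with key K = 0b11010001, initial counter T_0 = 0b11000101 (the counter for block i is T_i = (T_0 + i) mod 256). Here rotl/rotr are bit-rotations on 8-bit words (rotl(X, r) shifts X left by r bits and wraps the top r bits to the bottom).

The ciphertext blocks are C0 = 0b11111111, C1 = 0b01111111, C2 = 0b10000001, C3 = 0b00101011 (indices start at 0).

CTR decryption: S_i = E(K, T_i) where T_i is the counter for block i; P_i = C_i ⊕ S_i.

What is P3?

P3: T = 0b11001000, S = E(K, T) = 0b10110101; 0b00101011 ⊕ 0b10110101 = 0b10011110.

P3 = 0b10011110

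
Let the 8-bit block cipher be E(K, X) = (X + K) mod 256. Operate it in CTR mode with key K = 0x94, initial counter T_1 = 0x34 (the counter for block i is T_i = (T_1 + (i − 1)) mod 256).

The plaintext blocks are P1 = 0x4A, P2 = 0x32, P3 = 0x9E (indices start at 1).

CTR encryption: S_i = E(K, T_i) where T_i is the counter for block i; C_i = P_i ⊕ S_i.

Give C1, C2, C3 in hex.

C1 = 0x82, C2 = 0xFB, C3 = 0x54

C1: T = 0x34, S = E(K, T) = 0xC8; 0x4A ⊕ 0xC8 = 0x82.
C2: T = 0x35, S = E(K, T) = 0xC9; 0x32 ⊕ 0xC9 = 0xFB.
C3: T = 0x36, S = E(K, T) = 0xCA; 0x9E ⊕ 0xCA = 0x54.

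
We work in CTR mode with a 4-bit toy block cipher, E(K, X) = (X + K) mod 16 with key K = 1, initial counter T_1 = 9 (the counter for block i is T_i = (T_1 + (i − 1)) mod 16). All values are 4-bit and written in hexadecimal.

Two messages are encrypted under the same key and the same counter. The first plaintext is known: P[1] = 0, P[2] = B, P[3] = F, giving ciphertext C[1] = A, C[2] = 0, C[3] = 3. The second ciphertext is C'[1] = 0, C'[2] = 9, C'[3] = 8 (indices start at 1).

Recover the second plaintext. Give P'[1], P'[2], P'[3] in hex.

In CTR with a reused counter, both messages share the same keystream S_i, so C_i ⊕ C'_i = P_i ⊕ P'_i and thus P'_i = P_i ⊕ C_i ⊕ C'_i.
P'[1]: 0 ⊕ A ⊕ 0 = A.
P'[2]: B ⊕ 0 ⊕ 9 = 2.
P'[3]: F ⊕ 3 ⊕ 8 = 4.

P'[1] = A, P'[2] = 2, P'[3] = 4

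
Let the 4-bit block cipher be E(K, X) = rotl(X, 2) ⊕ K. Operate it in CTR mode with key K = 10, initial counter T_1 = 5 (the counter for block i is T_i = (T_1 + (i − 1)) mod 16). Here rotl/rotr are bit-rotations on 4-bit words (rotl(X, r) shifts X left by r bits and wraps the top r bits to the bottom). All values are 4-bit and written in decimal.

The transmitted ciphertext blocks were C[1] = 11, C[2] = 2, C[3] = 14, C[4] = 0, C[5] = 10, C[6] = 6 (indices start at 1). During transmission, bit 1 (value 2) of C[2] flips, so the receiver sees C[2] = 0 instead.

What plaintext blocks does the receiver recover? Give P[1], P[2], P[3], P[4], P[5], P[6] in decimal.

CTR decryption: S_i = E(K, T_i) where T_i is the counter for block i; P_i = C_i ⊕ S_i.
Only C[2] changed, to 0. In CTR, a change in C_i flips the same bit in P_i only; the keystream is unaffected. Decrypting the received ciphertext:
P[1]: T = 5, S = E(K, T) = 15; 11 ⊕ 15 = 4.
P[2]: T = 6, S = E(K, T) = 3; 0 ⊕ 3 = 3.
P[3]: T = 7, S = E(K, T) = 7; 14 ⊕ 7 = 9.
P[4]: T = 8, S = E(K, T) = 8; 0 ⊕ 8 = 8.
P[5]: T = 9, S = E(K, T) = 12; 10 ⊕ 12 = 6.
P[6]: T = 10, S = E(K, T) = 0; 6 ⊕ 0 = 6.
Blocks that differ from the original plaintext: P[2].

P[1] = 4, P[2] = 3, P[3] = 9, P[4] = 8, P[5] = 6, P[6] = 6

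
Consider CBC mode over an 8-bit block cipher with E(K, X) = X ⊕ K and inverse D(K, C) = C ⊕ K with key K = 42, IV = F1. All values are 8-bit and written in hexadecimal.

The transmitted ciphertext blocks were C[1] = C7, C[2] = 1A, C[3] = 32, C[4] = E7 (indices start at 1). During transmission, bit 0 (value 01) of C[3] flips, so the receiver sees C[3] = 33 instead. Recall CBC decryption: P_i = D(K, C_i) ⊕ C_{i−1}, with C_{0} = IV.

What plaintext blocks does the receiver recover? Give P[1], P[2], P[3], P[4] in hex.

P[1] = 74, P[2] = 9F, P[3] = 6B, P[4] = 96

Only C[3] changed, to 33. In CBC, a change in C_i garbles P_i and flips the same bit in P_{i+1}. Decrypting the received ciphertext:
P[1]: D(K, C7) = 85; 85 ⊕ F1 = 74.
P[2]: D(K, 1A) = 58; 58 ⊕ C7 = 9F.
P[3]: D(K, 33) = 71; 71 ⊕ 1A = 6B.
P[4]: D(K, E7) = A5; A5 ⊕ 33 = 96.
Blocks that differ from the original plaintext: P[3], P[4].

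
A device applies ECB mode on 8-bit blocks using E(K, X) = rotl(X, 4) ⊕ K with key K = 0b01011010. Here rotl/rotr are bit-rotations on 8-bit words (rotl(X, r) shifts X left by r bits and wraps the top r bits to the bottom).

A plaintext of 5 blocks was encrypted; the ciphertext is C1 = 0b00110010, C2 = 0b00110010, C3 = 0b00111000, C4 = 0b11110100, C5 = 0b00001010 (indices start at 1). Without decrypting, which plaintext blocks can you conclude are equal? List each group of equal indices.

P1 = P2

ECB encrypts each block independently with the same key, so equal ciphertext blocks imply equal plaintext blocks.
C1 = C2 = 0b00110010, so P1 = P2.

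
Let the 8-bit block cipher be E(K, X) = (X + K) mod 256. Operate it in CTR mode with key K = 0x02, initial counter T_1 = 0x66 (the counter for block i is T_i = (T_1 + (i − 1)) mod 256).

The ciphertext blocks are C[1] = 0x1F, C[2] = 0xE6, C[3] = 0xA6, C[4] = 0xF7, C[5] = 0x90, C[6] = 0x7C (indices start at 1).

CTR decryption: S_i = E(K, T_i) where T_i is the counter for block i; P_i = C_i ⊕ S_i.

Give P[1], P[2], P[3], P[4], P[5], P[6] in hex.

P[1] = 0x77, P[2] = 0x8F, P[3] = 0xCC, P[4] = 0x9C, P[5] = 0xFC, P[6] = 0x11

P[1]: T = 0x66, S = E(K, T) = 0x68; 0x1F ⊕ 0x68 = 0x77.
P[2]: T = 0x67, S = E(K, T) = 0x69; 0xE6 ⊕ 0x69 = 0x8F.
P[3]: T = 0x68, S = E(K, T) = 0x6A; 0xA6 ⊕ 0x6A = 0xCC.
P[4]: T = 0x69, S = E(K, T) = 0x6B; 0xF7 ⊕ 0x6B = 0x9C.
P[5]: T = 0x6A, S = E(K, T) = 0x6C; 0x90 ⊕ 0x6C = 0xFC.
P[6]: T = 0x6B, S = E(K, T) = 0x6D; 0x7C ⊕ 0x6D = 0x11.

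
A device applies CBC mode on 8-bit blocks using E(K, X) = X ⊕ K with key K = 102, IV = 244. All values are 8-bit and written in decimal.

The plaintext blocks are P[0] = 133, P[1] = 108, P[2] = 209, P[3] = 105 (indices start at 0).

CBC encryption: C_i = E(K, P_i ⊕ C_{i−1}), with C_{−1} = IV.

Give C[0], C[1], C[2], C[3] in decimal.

C[0] = 23, C[1] = 29, C[2] = 170, C[3] = 165

C[0]: P[0] ⊕ 244 = 113; E(K, 113) = 23.
C[1]: P[1] ⊕ 23 = 123; E(K, 123) = 29.
C[2]: P[2] ⊕ 29 = 204; E(K, 204) = 170.
C[3]: P[3] ⊕ 170 = 195; E(K, 195) = 165.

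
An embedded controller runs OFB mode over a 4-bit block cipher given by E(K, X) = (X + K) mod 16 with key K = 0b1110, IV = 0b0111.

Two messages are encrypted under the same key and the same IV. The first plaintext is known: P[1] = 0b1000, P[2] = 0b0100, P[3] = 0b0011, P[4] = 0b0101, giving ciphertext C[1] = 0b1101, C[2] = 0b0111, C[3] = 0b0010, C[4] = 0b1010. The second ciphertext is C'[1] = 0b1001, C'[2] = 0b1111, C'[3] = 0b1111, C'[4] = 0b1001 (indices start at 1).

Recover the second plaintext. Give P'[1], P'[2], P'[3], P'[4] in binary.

P'[1] = 0b1100, P'[2] = 0b1100, P'[3] = 0b1110, P'[4] = 0b0110

In OFB with a reused IV, both messages share the same keystream S_i, so C_i ⊕ C'_i = P_i ⊕ P'_i and thus P'_i = P_i ⊕ C_i ⊕ C'_i.
P'[1]: 0b1000 ⊕ 0b1101 ⊕ 0b1001 = 0b1100.
P'[2]: 0b0100 ⊕ 0b0111 ⊕ 0b1111 = 0b1100.
P'[3]: 0b0011 ⊕ 0b0010 ⊕ 0b1111 = 0b1110.
P'[4]: 0b0101 ⊕ 0b1010 ⊕ 0b1001 = 0b0110.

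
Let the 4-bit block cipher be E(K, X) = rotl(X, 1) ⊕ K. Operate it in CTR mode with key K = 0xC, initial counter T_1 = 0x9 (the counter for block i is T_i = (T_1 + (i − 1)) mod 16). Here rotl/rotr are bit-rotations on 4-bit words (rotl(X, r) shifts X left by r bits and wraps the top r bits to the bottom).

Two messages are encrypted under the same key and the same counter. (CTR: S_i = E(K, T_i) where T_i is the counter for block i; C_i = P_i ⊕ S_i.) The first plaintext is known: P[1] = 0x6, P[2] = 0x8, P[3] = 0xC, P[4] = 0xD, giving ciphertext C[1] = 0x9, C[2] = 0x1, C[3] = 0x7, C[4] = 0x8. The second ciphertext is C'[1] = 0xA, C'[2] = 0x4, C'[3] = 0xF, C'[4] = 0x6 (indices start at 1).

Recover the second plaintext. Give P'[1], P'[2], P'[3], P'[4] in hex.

In CTR with a reused counter, both messages share the same keystream S_i, so C_i ⊕ C'_i = P_i ⊕ P'_i and thus P'_i = P_i ⊕ C_i ⊕ C'_i.
P'[1]: 0x6 ⊕ 0x9 ⊕ 0xA = 0x5.
P'[2]: 0x8 ⊕ 0x1 ⊕ 0x4 = 0xD.
P'[3]: 0xC ⊕ 0x7 ⊕ 0xF = 0x4.
P'[4]: 0xD ⊕ 0x8 ⊕ 0x6 = 0x3.

P'[1] = 0x5, P'[2] = 0xD, P'[3] = 0x4, P'[4] = 0x3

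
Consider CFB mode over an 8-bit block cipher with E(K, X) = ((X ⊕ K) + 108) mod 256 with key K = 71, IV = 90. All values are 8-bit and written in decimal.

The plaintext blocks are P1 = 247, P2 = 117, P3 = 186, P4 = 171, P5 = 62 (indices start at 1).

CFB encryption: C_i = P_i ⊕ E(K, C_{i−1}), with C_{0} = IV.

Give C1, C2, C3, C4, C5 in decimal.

C1: E(K, 90) = 137; 247 ⊕ 137 = 126.
C2: E(K, 126) = 165; 117 ⊕ 165 = 208.
C3: E(K, 208) = 3; 186 ⊕ 3 = 185.
C4: E(K, 185) = 106; 171 ⊕ 106 = 193.
C5: E(K, 193) = 242; 62 ⊕ 242 = 204.

C1 = 126, C2 = 208, C3 = 185, C4 = 193, C5 = 204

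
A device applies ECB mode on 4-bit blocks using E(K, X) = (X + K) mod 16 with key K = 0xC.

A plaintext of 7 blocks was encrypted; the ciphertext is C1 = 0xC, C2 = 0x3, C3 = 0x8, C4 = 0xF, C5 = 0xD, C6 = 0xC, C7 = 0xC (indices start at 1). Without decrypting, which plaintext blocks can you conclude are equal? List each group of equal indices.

ECB encrypts each block independently with the same key, so equal ciphertext blocks imply equal plaintext blocks.
C1 = C6 = C7 = 0xC, so P1 = P6 = P7.

P1 = P6 = P7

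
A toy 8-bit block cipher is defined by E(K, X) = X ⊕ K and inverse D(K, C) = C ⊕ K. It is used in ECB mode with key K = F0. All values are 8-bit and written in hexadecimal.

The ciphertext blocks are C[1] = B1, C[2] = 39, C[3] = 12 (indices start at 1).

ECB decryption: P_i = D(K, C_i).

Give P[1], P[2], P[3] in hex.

P[1]: D(K, B1) = 41.
P[2]: D(K, 39) = C9.
P[3]: D(K, 12) = E2.

P[1] = 41, P[2] = C9, P[3] = E2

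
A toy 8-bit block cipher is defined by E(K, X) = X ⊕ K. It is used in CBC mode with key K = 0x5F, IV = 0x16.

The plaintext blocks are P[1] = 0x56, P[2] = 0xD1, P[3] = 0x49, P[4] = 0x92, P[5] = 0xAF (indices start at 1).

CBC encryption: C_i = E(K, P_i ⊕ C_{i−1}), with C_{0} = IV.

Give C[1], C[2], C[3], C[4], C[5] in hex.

C[1]: P[1] ⊕ 0x16 = 0x40; E(K, 0x40) = 0x1F.
C[2]: P[2] ⊕ 0x1F = 0xCE; E(K, 0xCE) = 0x91.
C[3]: P[3] ⊕ 0x91 = 0xD8; E(K, 0xD8) = 0x87.
C[4]: P[4] ⊕ 0x87 = 0x15; E(K, 0x15) = 0x4A.
C[5]: P[5] ⊕ 0x4A = 0xE5; E(K, 0xE5) = 0xBA.

C[1] = 0x1F, C[2] = 0x91, C[3] = 0x87, C[4] = 0x4A, C[5] = 0xBA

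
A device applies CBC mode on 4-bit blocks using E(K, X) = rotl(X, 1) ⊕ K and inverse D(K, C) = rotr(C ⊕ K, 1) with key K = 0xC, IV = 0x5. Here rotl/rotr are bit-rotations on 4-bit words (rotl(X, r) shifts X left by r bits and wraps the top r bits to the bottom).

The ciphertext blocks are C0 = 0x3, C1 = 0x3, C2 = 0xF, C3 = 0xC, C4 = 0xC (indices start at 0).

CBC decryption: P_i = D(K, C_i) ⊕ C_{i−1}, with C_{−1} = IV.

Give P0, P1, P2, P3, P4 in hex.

P0 = 0xA, P1 = 0xC, P2 = 0xA, P3 = 0xF, P4 = 0xC

P0: D(K, 0x3) = 0xF; 0xF ⊕ 0x5 = 0xA.
P1: D(K, 0x3) = 0xF; 0xF ⊕ 0x3 = 0xC.
P2: D(K, 0xF) = 0x9; 0x9 ⊕ 0x3 = 0xA.
P3: D(K, 0xC) = 0x0; 0x0 ⊕ 0xF = 0xF.
P4: D(K, 0xC) = 0x0; 0x0 ⊕ 0xC = 0xC.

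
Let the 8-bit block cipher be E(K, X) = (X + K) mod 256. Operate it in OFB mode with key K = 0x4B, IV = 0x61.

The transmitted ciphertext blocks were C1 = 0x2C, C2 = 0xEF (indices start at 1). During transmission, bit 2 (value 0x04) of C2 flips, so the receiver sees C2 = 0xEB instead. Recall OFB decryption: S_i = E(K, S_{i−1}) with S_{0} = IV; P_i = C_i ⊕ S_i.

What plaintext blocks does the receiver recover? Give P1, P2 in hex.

Only C2 changed, to 0xEB. In OFB, a change in C_i flips the same bit in P_i only; the keystream is unaffected. Decrypting the received ciphertext:
P1: S = E(K, 0x61) = 0xAC; 0x2C ⊕ 0xAC = 0x80.
P2: S = E(K, 0xAC) = 0xF7; 0xEB ⊕ 0xF7 = 0x1C.
Blocks that differ from the original plaintext: P2.

P1 = 0x80, P2 = 0x1C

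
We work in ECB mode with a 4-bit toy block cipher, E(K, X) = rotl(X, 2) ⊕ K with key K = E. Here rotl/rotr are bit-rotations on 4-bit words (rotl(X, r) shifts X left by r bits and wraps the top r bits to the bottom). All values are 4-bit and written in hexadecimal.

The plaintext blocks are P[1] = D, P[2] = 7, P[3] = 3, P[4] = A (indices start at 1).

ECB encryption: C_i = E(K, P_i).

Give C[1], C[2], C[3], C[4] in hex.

C[1] = 9, C[2] = 3, C[3] = 2, C[4] = 4

C[1]: E(K, D) = 9.
C[2]: E(K, 7) = 3.
C[3]: E(K, 3) = 2.
C[4]: E(K, A) = 4.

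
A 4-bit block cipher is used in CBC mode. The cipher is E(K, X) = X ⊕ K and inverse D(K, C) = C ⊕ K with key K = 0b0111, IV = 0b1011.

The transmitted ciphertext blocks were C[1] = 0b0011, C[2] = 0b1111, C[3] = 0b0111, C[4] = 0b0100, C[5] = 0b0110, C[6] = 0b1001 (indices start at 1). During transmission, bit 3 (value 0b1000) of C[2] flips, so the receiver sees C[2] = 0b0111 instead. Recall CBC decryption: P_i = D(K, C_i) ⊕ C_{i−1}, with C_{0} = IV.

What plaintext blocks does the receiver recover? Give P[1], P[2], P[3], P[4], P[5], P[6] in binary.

P[1] = 0b1111, P[2] = 0b0011, P[3] = 0b0111, P[4] = 0b0100, P[5] = 0b0101, P[6] = 0b1000

Only C[2] changed, to 0b0111. In CBC, a change in C_i garbles P_i and flips the same bit in P_{i+1}. Decrypting the received ciphertext:
P[1]: D(K, 0b0011) = 0b0100; 0b0100 ⊕ 0b1011 = 0b1111.
P[2]: D(K, 0b0111) = 0b0000; 0b0000 ⊕ 0b0011 = 0b0011.
P[3]: D(K, 0b0111) = 0b0000; 0b0000 ⊕ 0b0111 = 0b0111.
P[4]: D(K, 0b0100) = 0b0011; 0b0011 ⊕ 0b0111 = 0b0100.
P[5]: D(K, 0b0110) = 0b0001; 0b0001 ⊕ 0b0100 = 0b0101.
P[6]: D(K, 0b1001) = 0b1110; 0b1110 ⊕ 0b0110 = 0b1000.
Blocks that differ from the original plaintext: P[2], P[3].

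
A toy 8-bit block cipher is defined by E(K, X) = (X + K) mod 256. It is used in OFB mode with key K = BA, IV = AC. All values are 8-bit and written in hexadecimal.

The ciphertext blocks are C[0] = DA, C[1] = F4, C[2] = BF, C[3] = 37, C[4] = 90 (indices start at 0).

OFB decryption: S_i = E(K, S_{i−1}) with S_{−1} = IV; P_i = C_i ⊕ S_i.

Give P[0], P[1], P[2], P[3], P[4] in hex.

P[0] = BC, P[1] = D4, P[2] = 65, P[3] = A3, P[4] = DE

P[0]: S = E(K, AC) = 66; DA ⊕ 66 = BC.
P[1]: S = E(K, 66) = 20; F4 ⊕ 20 = D4.
P[2]: S = E(K, 20) = DA; BF ⊕ DA = 65.
P[3]: S = E(K, DA) = 94; 37 ⊕ 94 = A3.
P[4]: S = E(K, 94) = 4E; 90 ⊕ 4E = DE.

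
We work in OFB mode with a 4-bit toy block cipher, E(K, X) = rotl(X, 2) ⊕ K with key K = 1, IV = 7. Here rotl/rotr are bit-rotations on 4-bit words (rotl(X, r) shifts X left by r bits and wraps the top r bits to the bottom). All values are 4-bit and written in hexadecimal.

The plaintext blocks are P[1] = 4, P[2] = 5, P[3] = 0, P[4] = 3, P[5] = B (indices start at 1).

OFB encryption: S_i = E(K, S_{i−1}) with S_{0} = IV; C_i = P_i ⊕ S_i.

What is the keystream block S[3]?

9

C[1]: S = E(K, 7) = C; 4 ⊕ C = 8.
C[2]: S = E(K, C) = 2; 5 ⊕ 2 = 7.
C[3]: S = E(K, 2) = 9; 0 ⊕ 9 = 9.
So S[3] = 9.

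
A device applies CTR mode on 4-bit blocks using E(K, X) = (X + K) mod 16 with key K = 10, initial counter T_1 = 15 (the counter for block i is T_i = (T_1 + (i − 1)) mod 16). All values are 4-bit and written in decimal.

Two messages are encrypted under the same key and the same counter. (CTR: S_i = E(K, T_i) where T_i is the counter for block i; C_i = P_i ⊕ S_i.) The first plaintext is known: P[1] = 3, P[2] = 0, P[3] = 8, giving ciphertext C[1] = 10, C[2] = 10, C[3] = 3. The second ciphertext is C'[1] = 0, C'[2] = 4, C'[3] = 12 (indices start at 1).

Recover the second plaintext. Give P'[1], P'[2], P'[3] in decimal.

In CTR with a reused counter, both messages share the same keystream S_i, so C_i ⊕ C'_i = P_i ⊕ P'_i and thus P'_i = P_i ⊕ C_i ⊕ C'_i.
P'[1]: 3 ⊕ 10 ⊕ 0 = 9.
P'[2]: 0 ⊕ 10 ⊕ 4 = 14.
P'[3]: 8 ⊕ 3 ⊕ 12 = 7.

P'[1] = 9, P'[2] = 14, P'[3] = 7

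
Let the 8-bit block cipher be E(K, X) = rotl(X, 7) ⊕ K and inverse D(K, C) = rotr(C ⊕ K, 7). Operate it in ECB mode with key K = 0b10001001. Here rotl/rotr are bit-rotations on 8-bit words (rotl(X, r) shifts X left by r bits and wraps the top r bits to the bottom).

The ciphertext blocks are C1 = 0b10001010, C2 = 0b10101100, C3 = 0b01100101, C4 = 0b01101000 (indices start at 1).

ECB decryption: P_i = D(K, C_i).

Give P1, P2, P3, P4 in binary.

P1: D(K, 0b10001010) = 0b00000110.
P2: D(K, 0b10101100) = 0b01001010.
P3: D(K, 0b01100101) = 0b11011001.
P4: D(K, 0b01101000) = 0b11000011.

P1 = 0b00000110, P2 = 0b01001010, P3 = 0b11011001, P4 = 0b11000011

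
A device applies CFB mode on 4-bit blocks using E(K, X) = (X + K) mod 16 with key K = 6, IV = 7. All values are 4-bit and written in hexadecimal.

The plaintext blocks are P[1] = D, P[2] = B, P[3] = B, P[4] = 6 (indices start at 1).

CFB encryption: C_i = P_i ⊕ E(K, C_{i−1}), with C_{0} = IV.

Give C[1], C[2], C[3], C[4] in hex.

C[1] = 0, C[2] = D, C[3] = 8, C[4] = 8

C[1]: E(K, 7) = D; D ⊕ D = 0.
C[2]: E(K, 0) = 6; B ⊕ 6 = D.
C[3]: E(K, D) = 3; B ⊕ 3 = 8.
C[4]: E(K, 8) = E; 6 ⊕ E = 8.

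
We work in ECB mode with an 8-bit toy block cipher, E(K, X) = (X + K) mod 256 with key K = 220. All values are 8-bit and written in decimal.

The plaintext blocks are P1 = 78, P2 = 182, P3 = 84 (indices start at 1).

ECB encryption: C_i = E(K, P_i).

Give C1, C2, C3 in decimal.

C1: E(K, 78) = 42.
C2: E(K, 182) = 146.
C3: E(K, 84) = 48.

C1 = 42, C2 = 146, C3 = 48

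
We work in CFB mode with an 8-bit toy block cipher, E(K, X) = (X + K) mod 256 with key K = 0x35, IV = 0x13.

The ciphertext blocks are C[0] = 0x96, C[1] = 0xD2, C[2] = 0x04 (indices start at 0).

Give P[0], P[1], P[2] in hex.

P[0] = 0xDE, P[1] = 0x19, P[2] = 0x03

CFB decryption: P_i = C_i ⊕ E(K, C_{i−1}), with C_{−1} = IV.
P[0]: E(K, 0x13) = 0x48; 0x96 ⊕ 0x48 = 0xDE.
P[1]: E(K, 0x96) = 0xCB; 0xD2 ⊕ 0xCB = 0x19.
P[2]: E(K, 0xD2) = 0x07; 0x04 ⊕ 0x07 = 0x03.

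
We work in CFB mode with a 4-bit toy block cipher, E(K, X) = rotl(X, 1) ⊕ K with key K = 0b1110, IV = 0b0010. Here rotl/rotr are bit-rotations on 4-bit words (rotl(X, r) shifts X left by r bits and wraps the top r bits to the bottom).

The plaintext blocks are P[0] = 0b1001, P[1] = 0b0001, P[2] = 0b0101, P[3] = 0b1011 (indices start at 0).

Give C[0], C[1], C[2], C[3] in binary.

C[0] = 0b0011, C[1] = 0b1001, C[2] = 0b1000, C[3] = 0b0100

CFB encryption: C_i = P_i ⊕ E(K, C_{i−1}), with C_{−1} = IV.
C[0]: E(K, 0b0010) = 0b1010; 0b1001 ⊕ 0b1010 = 0b0011.
C[1]: E(K, 0b0011) = 0b1000; 0b0001 ⊕ 0b1000 = 0b1001.
C[2]: E(K, 0b1001) = 0b1101; 0b0101 ⊕ 0b1101 = 0b1000.
C[3]: E(K, 0b1000) = 0b1111; 0b1011 ⊕ 0b1111 = 0b0100.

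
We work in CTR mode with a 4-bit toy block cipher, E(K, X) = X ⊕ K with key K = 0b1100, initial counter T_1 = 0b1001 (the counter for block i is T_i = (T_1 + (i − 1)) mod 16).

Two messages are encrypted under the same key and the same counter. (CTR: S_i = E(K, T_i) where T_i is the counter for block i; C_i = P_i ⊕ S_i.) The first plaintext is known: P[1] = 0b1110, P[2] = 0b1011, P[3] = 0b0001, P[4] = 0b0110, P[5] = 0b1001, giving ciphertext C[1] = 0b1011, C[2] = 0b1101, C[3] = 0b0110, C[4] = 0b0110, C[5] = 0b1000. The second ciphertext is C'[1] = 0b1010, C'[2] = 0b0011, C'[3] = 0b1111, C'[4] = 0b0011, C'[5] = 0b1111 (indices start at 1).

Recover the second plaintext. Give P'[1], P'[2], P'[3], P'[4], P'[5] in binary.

In CTR with a reused counter, both messages share the same keystream S_i, so C_i ⊕ C'_i = P_i ⊕ P'_i and thus P'_i = P_i ⊕ C_i ⊕ C'_i.
P'[1]: 0b1110 ⊕ 0b1011 ⊕ 0b1010 = 0b1111.
P'[2]: 0b1011 ⊕ 0b1101 ⊕ 0b0011 = 0b0101.
P'[3]: 0b0001 ⊕ 0b0110 ⊕ 0b1111 = 0b1000.
P'[4]: 0b0110 ⊕ 0b0110 ⊕ 0b0011 = 0b0011.
P'[5]: 0b1001 ⊕ 0b1000 ⊕ 0b1111 = 0b1110.

P'[1] = 0b1111, P'[2] = 0b0101, P'[3] = 0b1000, P'[4] = 0b0011, P'[5] = 0b1110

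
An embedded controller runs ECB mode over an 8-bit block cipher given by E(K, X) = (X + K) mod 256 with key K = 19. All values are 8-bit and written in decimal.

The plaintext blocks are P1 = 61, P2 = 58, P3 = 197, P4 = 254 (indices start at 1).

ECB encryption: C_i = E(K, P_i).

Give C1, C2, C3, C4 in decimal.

C1 = 80, C2 = 77, C3 = 216, C4 = 17

C1: E(K, 61) = 80.
C2: E(K, 58) = 77.
C3: E(K, 197) = 216.
C4: E(K, 254) = 17.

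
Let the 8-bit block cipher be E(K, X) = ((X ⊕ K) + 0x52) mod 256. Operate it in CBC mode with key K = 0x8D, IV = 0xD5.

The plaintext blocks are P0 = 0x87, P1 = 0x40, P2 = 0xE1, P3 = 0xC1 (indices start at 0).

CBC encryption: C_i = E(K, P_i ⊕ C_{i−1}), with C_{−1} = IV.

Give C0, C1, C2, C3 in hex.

C0: P0 ⊕ 0xD5 = 0x52; E(K, 0x52) = 0x31.
C1: P1 ⊕ 0x31 = 0x71; E(K, 0x71) = 0x4E.
C2: P2 ⊕ 0x4E = 0xAF; E(K, 0xAF) = 0x74.
C3: P3 ⊕ 0x74 = 0xB5; E(K, 0xB5) = 0x8A.

C0 = 0x31, C1 = 0x4E, C2 = 0x74, C3 = 0x8A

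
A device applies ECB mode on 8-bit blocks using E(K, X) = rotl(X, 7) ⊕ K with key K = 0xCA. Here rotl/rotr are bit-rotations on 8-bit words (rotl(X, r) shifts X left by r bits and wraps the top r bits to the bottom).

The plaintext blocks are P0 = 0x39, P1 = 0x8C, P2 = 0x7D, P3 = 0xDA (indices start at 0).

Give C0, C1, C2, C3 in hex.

ECB encryption: C_i = E(K, P_i).
C0: E(K, 0x39) = 0x56.
C1: E(K, 0x8C) = 0x8C.
C2: E(K, 0x7D) = 0x74.
C3: E(K, 0xDA) = 0xA7.

C0 = 0x56, C1 = 0x8C, C2 = 0x74, C3 = 0xA7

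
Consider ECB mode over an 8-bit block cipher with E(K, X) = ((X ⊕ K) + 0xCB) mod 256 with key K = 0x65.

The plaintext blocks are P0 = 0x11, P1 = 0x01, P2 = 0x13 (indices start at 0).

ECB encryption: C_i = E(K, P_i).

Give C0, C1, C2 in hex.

C0 = 0x3F, C1 = 0x2F, C2 = 0x41

C0: E(K, 0x11) = 0x3F.
C1: E(K, 0x01) = 0x2F.
C2: E(K, 0x13) = 0x41.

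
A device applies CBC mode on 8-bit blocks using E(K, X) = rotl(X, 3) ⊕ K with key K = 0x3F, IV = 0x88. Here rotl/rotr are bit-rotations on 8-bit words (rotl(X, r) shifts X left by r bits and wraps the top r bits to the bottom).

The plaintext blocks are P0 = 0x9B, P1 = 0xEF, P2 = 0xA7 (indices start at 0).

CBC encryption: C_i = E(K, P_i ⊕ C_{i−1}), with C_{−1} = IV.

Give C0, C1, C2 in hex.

C0 = 0xA7, C1 = 0x7D, C2 = 0xE9

C0: P0 ⊕ 0x88 = 0x13; E(K, 0x13) = 0xA7.
C1: P1 ⊕ 0xA7 = 0x48; E(K, 0x48) = 0x7D.
C2: P2 ⊕ 0x7D = 0xDA; E(K, 0xDA) = 0xE9.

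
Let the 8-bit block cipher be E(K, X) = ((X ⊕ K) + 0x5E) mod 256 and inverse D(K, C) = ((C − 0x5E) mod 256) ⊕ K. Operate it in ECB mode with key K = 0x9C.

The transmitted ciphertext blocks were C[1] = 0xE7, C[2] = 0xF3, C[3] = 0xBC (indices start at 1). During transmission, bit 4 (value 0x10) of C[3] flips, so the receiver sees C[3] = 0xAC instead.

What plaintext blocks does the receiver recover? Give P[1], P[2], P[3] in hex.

ECB decryption: P_i = D(K, C_i).
Only C[3] changed, to 0xAC. In ECB, a change in C_i affects only P_i. Decrypting the received ciphertext:
P[1]: D(K, 0xE7) = 0x15.
P[2]: D(K, 0xF3) = 0x09.
P[3]: D(K, 0xAC) = 0xD2.
Blocks that differ from the original plaintext: P[3].

P[1] = 0x15, P[2] = 0x09, P[3] = 0xD2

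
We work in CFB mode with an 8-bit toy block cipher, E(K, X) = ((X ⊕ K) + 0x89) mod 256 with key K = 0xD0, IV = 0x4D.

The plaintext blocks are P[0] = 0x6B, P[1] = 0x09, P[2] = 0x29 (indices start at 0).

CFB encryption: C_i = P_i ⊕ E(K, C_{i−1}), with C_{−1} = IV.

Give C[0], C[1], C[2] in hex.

C[0]: E(K, 0x4D) = 0x26; 0x6B ⊕ 0x26 = 0x4D.
C[1]: E(K, 0x4D) = 0x26; 0x09 ⊕ 0x26 = 0x2F.
C[2]: E(K, 0x2F) = 0x88; 0x29 ⊕ 0x88 = 0xA1.

C[0] = 0x4D, C[1] = 0x2F, C[2] = 0xA1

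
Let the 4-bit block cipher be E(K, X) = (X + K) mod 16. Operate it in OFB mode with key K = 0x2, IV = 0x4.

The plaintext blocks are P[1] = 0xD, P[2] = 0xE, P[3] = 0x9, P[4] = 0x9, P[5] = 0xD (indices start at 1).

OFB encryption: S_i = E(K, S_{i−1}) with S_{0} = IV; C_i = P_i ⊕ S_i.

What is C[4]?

C[1]: S = E(K, 0x4) = 0x6; 0xD ⊕ 0x6 = 0xB.
C[2]: S = E(K, 0x6) = 0x8; 0xE ⊕ 0x8 = 0x6.
C[3]: S = E(K, 0x8) = 0xA; 0x9 ⊕ 0xA = 0x3.
C[4]: S = E(K, 0xA) = 0xC; 0x9 ⊕ 0xC = 0x5.

C[4] = 0x5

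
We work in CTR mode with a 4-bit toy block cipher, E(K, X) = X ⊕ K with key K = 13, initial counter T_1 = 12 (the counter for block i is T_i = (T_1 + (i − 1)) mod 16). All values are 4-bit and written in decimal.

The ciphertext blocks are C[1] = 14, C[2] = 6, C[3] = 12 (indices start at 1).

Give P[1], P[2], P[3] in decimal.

P[1] = 15, P[2] = 6, P[3] = 15

CTR decryption: S_i = E(K, T_i) where T_i is the counter for block i; P_i = C_i ⊕ S_i.
P[1]: T = 12, S = E(K, T) = 1; 14 ⊕ 1 = 15.
P[2]: T = 13, S = E(K, T) = 0; 6 ⊕ 0 = 6.
P[3]: T = 14, S = E(K, T) = 3; 12 ⊕ 3 = 15.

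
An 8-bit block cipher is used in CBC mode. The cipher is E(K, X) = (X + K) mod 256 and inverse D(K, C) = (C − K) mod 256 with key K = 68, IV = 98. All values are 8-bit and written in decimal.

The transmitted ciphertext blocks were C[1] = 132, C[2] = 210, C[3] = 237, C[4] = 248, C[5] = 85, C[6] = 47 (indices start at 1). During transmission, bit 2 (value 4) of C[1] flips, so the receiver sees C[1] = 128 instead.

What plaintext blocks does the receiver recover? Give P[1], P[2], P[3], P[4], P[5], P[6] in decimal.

CBC decryption: P_i = D(K, C_i) ⊕ C_{i−1}, with C_{0} = IV.
Only C[1] changed, to 128. In CBC, a change in C_i garbles P_i and flips the same bit in P_{i+1}. Decrypting the received ciphertext:
P[1]: D(K, 128) = 60; 60 ⊕ 98 = 94.
P[2]: D(K, 210) = 142; 142 ⊕ 128 = 14.
P[3]: D(K, 237) = 169; 169 ⊕ 210 = 123.
P[4]: D(K, 248) = 180; 180 ⊕ 237 = 89.
P[5]: D(K, 85) = 17; 17 ⊕ 248 = 233.
P[6]: D(K, 47) = 235; 235 ⊕ 85 = 190.
Blocks that differ from the original plaintext: P[1], P[2].

P[1] = 94, P[2] = 14, P[3] = 123, P[4] = 89, P[5] = 233, P[6] = 190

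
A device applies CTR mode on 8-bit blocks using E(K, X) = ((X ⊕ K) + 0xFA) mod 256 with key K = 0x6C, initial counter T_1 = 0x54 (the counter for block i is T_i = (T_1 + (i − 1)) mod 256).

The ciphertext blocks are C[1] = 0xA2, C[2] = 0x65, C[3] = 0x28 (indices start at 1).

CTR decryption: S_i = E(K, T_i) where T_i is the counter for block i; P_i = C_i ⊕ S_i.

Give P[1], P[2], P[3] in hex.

P[1]: T = 0x54, S = E(K, T) = 0x32; 0xA2 ⊕ 0x32 = 0x90.
P[2]: T = 0x55, S = E(K, T) = 0x33; 0x65 ⊕ 0x33 = 0x56.
P[3]: T = 0x56, S = E(K, T) = 0x34; 0x28 ⊕ 0x34 = 0x1C.

P[1] = 0x90, P[2] = 0x56, P[3] = 0x1C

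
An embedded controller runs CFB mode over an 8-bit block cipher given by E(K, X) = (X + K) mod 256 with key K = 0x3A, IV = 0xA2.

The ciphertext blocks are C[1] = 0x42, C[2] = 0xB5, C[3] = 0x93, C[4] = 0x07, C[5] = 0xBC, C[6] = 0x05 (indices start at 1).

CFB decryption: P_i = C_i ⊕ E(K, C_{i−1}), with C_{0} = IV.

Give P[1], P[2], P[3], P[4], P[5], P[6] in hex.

P[1] = 0x9E, P[2] = 0xC9, P[3] = 0x7C, P[4] = 0xCA, P[5] = 0xFD, P[6] = 0xF3

P[1]: E(K, 0xA2) = 0xDC; 0x42 ⊕ 0xDC = 0x9E.
P[2]: E(K, 0x42) = 0x7C; 0xB5 ⊕ 0x7C = 0xC9.
P[3]: E(K, 0xB5) = 0xEF; 0x93 ⊕ 0xEF = 0x7C.
P[4]: E(K, 0x93) = 0xCD; 0x07 ⊕ 0xCD = 0xCA.
P[5]: E(K, 0x07) = 0x41; 0xBC ⊕ 0x41 = 0xFD.
P[6]: E(K, 0xBC) = 0xF6; 0x05 ⊕ 0xF6 = 0xF3.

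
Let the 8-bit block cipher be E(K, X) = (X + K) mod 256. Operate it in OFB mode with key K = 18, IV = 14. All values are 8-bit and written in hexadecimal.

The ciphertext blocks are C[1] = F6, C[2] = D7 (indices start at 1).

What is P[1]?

P[1] = DA

OFB decryption: S_i = E(K, S_{i−1}) with S_{0} = IV; P_i = C_i ⊕ S_i.
P[1]: S = E(K, 14) = 2C; F6 ⊕ 2C = DA.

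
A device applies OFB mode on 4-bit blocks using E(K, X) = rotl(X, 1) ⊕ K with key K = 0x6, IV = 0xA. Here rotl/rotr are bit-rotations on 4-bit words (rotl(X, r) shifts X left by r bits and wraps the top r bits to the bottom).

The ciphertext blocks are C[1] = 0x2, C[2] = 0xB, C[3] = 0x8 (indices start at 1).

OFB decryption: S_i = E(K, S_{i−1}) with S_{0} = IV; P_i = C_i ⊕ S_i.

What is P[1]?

P[1] = 0x1

P[1]: S = E(K, 0xA) = 0x3; 0x2 ⊕ 0x3 = 0x1.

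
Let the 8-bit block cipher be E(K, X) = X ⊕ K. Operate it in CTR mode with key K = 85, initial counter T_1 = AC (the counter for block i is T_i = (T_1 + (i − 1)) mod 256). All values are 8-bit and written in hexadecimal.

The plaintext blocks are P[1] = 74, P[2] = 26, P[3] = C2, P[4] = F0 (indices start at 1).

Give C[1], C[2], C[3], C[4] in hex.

C[1] = 5D, C[2] = 0E, C[3] = E9, C[4] = DA

CTR encryption: S_i = E(K, T_i) where T_i is the counter for block i; C_i = P_i ⊕ S_i.
C[1]: T = AC, S = E(K, T) = 29; 74 ⊕ 29 = 5D.
C[2]: T = AD, S = E(K, T) = 28; 26 ⊕ 28 = 0E.
C[3]: T = AE, S = E(K, T) = 2B; C2 ⊕ 2B = E9.
C[4]: T = AF, S = E(K, T) = 2A; F0 ⊕ 2A = DA.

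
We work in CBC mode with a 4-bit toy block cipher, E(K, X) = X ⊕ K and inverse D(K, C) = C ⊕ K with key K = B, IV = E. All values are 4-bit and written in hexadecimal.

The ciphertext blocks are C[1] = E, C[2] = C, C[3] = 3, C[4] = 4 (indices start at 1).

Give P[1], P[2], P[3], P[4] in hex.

P[1] = B, P[2] = 9, P[3] = 4, P[4] = C

CBC decryption: P_i = D(K, C_i) ⊕ C_{i−1}, with C_{0} = IV.
P[1]: D(K, E) = 5; 5 ⊕ E = B.
P[2]: D(K, C) = 7; 7 ⊕ E = 9.
P[3]: D(K, 3) = 8; 8 ⊕ C = 4.
P[4]: D(K, 4) = F; F ⊕ 3 = C.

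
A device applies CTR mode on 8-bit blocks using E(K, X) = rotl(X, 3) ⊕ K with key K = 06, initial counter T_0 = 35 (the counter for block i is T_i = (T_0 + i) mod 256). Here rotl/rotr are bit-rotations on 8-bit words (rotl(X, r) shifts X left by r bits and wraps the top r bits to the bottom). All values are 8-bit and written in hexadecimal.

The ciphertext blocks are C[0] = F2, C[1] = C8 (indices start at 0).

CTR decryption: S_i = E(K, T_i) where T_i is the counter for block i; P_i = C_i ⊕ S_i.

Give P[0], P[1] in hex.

P[0]: T = 35, S = E(K, T) = AF; F2 ⊕ AF = 5D.
P[1]: T = 36, S = E(K, T) = B7; C8 ⊕ B7 = 7F.

P[0] = 5D, P[1] = 7F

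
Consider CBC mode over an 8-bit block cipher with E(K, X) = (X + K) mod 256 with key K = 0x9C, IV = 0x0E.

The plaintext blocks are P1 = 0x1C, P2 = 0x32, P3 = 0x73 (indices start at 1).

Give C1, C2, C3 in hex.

CBC encryption: C_i = E(K, P_i ⊕ C_{i−1}), with C_{0} = IV.
C1: P1 ⊕ 0x0E = 0x12; E(K, 0x12) = 0xAE.
C2: P2 ⊕ 0xAE = 0x9C; E(K, 0x9C) = 0x38.
C3: P3 ⊕ 0x38 = 0x4B; E(K, 0x4B) = 0xE7.

C1 = 0xAE, C2 = 0x38, C3 = 0xE7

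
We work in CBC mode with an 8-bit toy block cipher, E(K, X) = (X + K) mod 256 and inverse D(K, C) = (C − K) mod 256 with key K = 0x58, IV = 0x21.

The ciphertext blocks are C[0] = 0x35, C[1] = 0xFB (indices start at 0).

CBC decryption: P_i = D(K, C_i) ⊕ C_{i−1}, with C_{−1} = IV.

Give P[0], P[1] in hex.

P[0] = 0xFC, P[1] = 0x96

P[0]: D(K, 0x35) = 0xDD; 0xDD ⊕ 0x21 = 0xFC.
P[1]: D(K, 0xFB) = 0xA3; 0xA3 ⊕ 0x35 = 0x96.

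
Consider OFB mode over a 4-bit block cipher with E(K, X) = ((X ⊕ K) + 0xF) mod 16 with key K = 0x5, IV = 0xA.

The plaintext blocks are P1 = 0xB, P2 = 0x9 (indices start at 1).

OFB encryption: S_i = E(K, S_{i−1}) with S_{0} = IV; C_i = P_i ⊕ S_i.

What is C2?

C2 = 0x3

C1: S = E(K, 0xA) = 0xE; 0xB ⊕ 0xE = 0x5.
C2: S = E(K, 0xE) = 0xA; 0x9 ⊕ 0xA = 0x3.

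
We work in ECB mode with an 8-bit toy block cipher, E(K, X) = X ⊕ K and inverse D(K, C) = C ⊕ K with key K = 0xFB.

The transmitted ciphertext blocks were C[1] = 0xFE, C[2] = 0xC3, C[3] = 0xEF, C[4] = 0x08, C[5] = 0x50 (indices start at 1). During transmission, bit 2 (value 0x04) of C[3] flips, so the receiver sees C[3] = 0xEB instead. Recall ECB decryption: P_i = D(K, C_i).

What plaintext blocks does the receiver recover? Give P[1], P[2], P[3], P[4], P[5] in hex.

P[1] = 0x05, P[2] = 0x38, P[3] = 0x10, P[4] = 0xF3, P[5] = 0xAB

Only C[3] changed, to 0xEB. In ECB, a change in C_i affects only P_i. Decrypting the received ciphertext:
P[1]: D(K, 0xFE) = 0x05.
P[2]: D(K, 0xC3) = 0x38.
P[3]: D(K, 0xEB) = 0x10.
P[4]: D(K, 0x08) = 0xF3.
P[5]: D(K, 0x50) = 0xAB.
Blocks that differ from the original plaintext: P[3].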